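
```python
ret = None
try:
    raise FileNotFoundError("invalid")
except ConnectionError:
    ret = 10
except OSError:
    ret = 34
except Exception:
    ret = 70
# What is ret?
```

Step-by-step execution trace:
1. `raise FileNotFoundError(...)` raises FileNotFoundError.
2. `except ConnectionError` does not match (FileNotFoundError is not a subclass of ConnectionError); skipped.
3. `except OSError` matches (FileNotFoundError is a subclass of OSError) → ret = 34.
4. `except Exception` is not reached.
Result: 34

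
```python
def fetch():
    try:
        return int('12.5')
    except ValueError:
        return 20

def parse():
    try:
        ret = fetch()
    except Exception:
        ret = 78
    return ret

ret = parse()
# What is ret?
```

Step-by-step execution trace:
1. `parse()` calls `fetch()`.
2. In fetch: `int('12.5')` raises ValueError; `except ValueError` catches it → returns 20.
3. In parse: `ret = fetch()` → ret = 20. No exception reaches parse.
4. `except Exception` is skipped; parse returns 20.
5. ret = 20.
Result: 20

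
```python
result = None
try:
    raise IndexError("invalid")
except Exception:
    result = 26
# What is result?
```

Step-by-step execution trace:
1. `raise IndexError(...)` raises IndexError.
2. `except Exception` matches (IndexError is a subclass of Exception) → result = 26.
Result: 26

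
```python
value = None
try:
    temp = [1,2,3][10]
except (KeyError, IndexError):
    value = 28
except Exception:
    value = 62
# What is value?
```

Step-by-step execution trace:
1. `temp = [1,2,3][10]` raises IndexError.
2. `except (KeyError, IndexError)` matches (IndexError is in the tuple) → value = 28.
3. `except Exception` is not reached.
Result: 28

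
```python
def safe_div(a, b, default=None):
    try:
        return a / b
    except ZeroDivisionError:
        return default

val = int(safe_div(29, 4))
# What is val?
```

Step-by-step execution trace:
1. `safe_div(29, 4)` enters try: `return 29 / 4` → returns 7.25. No exception raised.
2. `except ZeroDivisionError` is skipped.
3. `int(7.25)` → 7 → val = 7.
Result: 7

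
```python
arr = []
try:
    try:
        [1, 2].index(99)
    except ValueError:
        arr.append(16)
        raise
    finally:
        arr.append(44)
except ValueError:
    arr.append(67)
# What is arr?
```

Step-by-step execution trace:
1. Inner try: `[1, 2].index(99)` raises ValueError.
2. Inner `except ValueError` matches → `arr.append(16)` → arr = [16].
3. bare `raise` re-raises ValueError.
4. Inner `finally` runs during unwinding: `arr.append(44)` → arr = [16, 44].
5. Outer `except ValueError` matches → `arr.append(67)` → arr = [16, 44, 67].
Result: [16, 44, 67]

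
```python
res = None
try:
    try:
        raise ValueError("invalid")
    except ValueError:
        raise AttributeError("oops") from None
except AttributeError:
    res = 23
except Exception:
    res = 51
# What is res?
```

Step-by-step execution trace:
1. Inner try raises ValueError; inner `except ValueError` catches it.
2. `raise AttributeError(...) from None` raises AttributeError (from None suppresses __context__, but the active exception is still AttributeError).
3. Outer `except AttributeError` matches → res = 23.
4. `except Exception` is not reached.
Result: 23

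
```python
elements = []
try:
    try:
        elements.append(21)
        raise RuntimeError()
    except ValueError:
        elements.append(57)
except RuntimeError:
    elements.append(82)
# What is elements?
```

Step-by-step execution trace:
1. Inner try: `elements.append(21)` → elements = [21].
2. `raise RuntimeError()` raises RuntimeError.
3. Inner `except ValueError` does not match RuntimeError; exception propagates to outer try.
4. Outer `except RuntimeError` matches → `elements.append(82)` → elements = [21, 82].
Result: [21, 82]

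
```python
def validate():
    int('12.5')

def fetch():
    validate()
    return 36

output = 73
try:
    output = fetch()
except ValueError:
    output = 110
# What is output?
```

Step-by-step execution trace:
1. output starts at 73.
2. try: `fetch()` calls `validate()`.
3. `validate()` evaluates `int('12.5')`, which raises ValueError; it propagates through fetch (uncaught).
4. `return 36` in fetch is not reached; the assignment to output does not complete.
5. `except ValueError` matches → output = 110.
Result: 110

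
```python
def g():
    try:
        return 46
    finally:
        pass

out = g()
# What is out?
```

Step-by-step execution trace:
1. `g()` enters try: `return 46` sets pending return value 46.
2. Before returning, `finally: pass` runs (no effect).
3. g() returns 46 → out = 46.
Result: 46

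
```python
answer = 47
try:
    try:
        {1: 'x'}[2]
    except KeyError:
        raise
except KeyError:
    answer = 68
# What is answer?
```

Step-by-step execution trace:
1. Inner try: `{1: 'x'}[2]` raises KeyError.
2. Inner `except KeyError` matches; bare `raise` re-raises the same KeyError.
3. Outer `except KeyError` matches → answer = 68.
Result: 68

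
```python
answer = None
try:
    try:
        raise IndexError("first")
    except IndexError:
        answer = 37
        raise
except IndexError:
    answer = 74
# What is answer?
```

Step-by-step execution trace:
1. Inner try: `raise IndexError("first")` raises IndexError.
2. Inner `except IndexError` matches → answer = 37.
3. bare `raise` re-raises the same IndexError.
4. Outer `except IndexError` matches → answer = 74.
Result: 74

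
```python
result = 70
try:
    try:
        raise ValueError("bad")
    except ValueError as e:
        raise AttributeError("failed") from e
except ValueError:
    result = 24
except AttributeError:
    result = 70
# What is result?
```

Step-by-step execution trace:
1. Inner try raises ValueError; inner `except ValueError as e` catches it.
2. `raise AttributeError(...) from e` raises AttributeError (ValueError is attached as __cause__, but only AttributeError is active).
3. Outer `except ValueError` does not match AttributeError; skipped.
4. Outer `except AttributeError` matches → result = 70.
Result: 70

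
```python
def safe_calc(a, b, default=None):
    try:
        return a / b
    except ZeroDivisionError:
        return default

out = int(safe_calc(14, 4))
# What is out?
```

Step-by-step execution trace:
1. `safe_calc(14, 4)` enters try: `return 14 / 4` → returns 3.5. No exception raised.
2. `except ZeroDivisionError` is skipped.
3. `int(3.5)` → 3 → out = 3.
Result: 3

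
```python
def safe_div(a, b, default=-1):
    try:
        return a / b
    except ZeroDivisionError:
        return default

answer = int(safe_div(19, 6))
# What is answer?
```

Step-by-step execution trace:
1. `safe_div(19, 6)` enters try: `return 19 / 6` → returns 3.1666666666666665. No exception raised.
2. `except ZeroDivisionError` is skipped.
3. `int(3.1666666666666665)` → 3 → answer = 3.
Result: 3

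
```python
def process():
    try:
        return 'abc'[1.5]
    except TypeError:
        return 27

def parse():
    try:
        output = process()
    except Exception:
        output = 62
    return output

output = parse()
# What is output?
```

Step-by-step execution trace:
1. `parse()` calls `process()`.
2. In process: `'abc'[1.5]` raises TypeError; `except TypeError` catches it → returns 27.
3. In parse: `output = process()` → output = 27. No exception reaches parse.
4. `except Exception` is skipped; parse returns 27.
5. output = 27.
Result: 27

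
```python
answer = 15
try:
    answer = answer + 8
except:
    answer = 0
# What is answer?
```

Step-by-step execution trace:
1. answer starts at 15.
2. try: `answer = answer + 8` → answer = 23. No exception raised.
3. `except` is skipped.
Result: 23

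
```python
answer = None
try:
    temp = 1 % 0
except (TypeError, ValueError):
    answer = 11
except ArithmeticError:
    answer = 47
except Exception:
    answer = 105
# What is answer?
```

Step-by-step execution trace:
1. `temp = 1 % 0` raises ZeroDivisionError.
2. `except (TypeError, ValueError)` does not match ZeroDivisionError; skipped.
3. `except ArithmeticError` matches (ZeroDivisionError is a subclass of ArithmeticError) → answer = 47.
4. `except Exception` is not reached.
Result: 47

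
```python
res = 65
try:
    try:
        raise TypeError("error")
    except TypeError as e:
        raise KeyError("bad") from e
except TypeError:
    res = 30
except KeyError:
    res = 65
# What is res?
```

Step-by-step execution trace:
1. Inner try raises TypeError; inner `except TypeError as e` catches it.
2. `raise KeyError(...) from e` raises KeyError (TypeError is attached as __cause__, but only KeyError is active).
3. Outer `except TypeError` does not match KeyError; skipped.
4. Outer `except KeyError` matches → res = 65.
Result: 65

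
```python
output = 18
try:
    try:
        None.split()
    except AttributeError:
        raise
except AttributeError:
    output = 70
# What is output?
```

Step-by-step execution trace:
1. Inner try: `None.split()` raises AttributeError.
2. Inner `except AttributeError` matches; bare `raise` re-raises the same AttributeError.
3. Outer `except AttributeError` matches → output = 70.
Result: 70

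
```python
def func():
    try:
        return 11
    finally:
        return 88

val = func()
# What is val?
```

Step-by-step execution trace:
1. `func()` enters try: `return 11` sets pending return value 11.
2. Before returning, `finally: return 88` runs and overrides the pending return.
3. func() returns 88 → val = 88.
Result: 88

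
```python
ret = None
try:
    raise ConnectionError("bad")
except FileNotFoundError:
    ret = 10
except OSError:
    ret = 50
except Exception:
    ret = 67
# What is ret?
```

Step-by-step execution trace:
1. `raise ConnectionError(...)` raises ConnectionError.
2. `except FileNotFoundError` does not match (ConnectionError is not a subclass of FileNotFoundError); skipped.
3. `except OSError` matches (ConnectionError is a subclass of OSError) → ret = 50.
4. `except Exception` is not reached.
Result: 50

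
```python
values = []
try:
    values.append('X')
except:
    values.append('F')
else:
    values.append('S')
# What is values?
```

Step-by-step execution trace:
1. try: `values.append('X')` → values = ['X']. No exception raised.
2. `except` is skipped.
3. `else` runs (try completed without exception): `values.append('S')` → values = ['X', 'S'].
Result: ['X', 'S']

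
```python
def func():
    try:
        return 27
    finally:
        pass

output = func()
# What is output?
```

Step-by-step execution trace:
1. `func()` enters try: `return 27` sets pending return value 27.
2. Before returning, `finally: pass` runs (no effect).
3. func() returns 27 → output = 27.
Result: 27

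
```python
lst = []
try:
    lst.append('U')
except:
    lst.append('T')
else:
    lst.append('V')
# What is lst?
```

Step-by-step execution trace:
1. try: `lst.append('U')` → lst = ['U']. No exception raised.
2. `except` is skipped.
3. `else` runs (try completed without exception): `lst.append('V')` → lst = ['U', 'V'].
Result: ['U', 'V']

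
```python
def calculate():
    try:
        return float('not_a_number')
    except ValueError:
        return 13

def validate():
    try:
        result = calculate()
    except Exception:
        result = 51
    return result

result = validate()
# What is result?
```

Step-by-step execution trace:
1. `validate()` calls `calculate()`.
2. In calculate: `float('not_a_number')` raises ValueError; `except ValueError` catches it → returns 13.
3. In validate: `result = calculate()` → result = 13. No exception reaches validate.
4. `except Exception` is skipped; validate returns 13.
5. result = 13.
Result: 13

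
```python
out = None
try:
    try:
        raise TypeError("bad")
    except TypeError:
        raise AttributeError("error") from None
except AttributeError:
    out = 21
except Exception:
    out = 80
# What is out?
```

Step-by-step execution trace:
1. Inner try raises TypeError; inner `except TypeError` catches it.
2. `raise AttributeError(...) from None` raises AttributeError (from None suppresses __context__, but the active exception is still AttributeError).
3. Outer `except AttributeError` matches → out = 21.
4. `except Exception` is not reached.
Result: 21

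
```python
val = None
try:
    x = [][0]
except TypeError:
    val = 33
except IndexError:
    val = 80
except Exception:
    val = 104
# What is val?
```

Step-by-step execution trace:
1. `x = [][0]` raises IndexError.
2. `except TypeError` does not match IndexError; skipped.
3. `except IndexError` matches → val = 80.
4. Remaining except clauses are skipped.
Result: 80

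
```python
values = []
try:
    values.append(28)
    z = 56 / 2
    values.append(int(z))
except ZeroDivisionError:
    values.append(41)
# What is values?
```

Step-by-step execution trace:
1. try: `values.append(28)` → values = [28].
2. `z = 56 / 2` → z = 28.0. No exception raised.
3. `values.append(int(z))` → values = [28, 28].
4. `except ZeroDivisionError` is skipped (no exception was raised).
Result: [28, 28]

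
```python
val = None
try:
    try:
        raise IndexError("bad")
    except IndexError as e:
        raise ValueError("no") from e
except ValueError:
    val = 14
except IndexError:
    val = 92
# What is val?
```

Step-by-step execution trace:
1. Inner try raises IndexError; inner `except IndexError as e` catches it.
2. `raise ValueError(...) from e` raises ValueError (IndexError is attached as __cause__, but only ValueError is active).
3. Outer `except ValueError` matches → val = 14.
4. `except IndexError` is not reached.
Result: 14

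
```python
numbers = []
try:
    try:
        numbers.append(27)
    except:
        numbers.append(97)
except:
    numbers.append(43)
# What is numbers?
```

Step-by-step execution trace:
1. Inner try: `numbers.append(27)` → numbers = [27]. No exception raised.
2. Inner `except` is skipped.
3. Inner try completes normally; outer `except` is skipped.
Result: [27]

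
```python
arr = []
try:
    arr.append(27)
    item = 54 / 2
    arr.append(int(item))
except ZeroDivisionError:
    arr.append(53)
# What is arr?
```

Step-by-step execution trace:
1. try: `arr.append(27)` → arr = [27].
2. `item = 54 / 2` → item = 27.0. No exception raised.
3. `arr.append(int(item))` → arr = [27, 27].
4. `except ZeroDivisionError` is skipped (no exception was raised).
Result: [27, 27]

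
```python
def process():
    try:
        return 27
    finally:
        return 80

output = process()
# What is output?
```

Step-by-step execution trace:
1. `process()` enters try: `return 27` sets pending return value 27.
2. Before returning, `finally: return 80` runs and overrides the pending return.
3. process() returns 80 → output = 80.
Result: 80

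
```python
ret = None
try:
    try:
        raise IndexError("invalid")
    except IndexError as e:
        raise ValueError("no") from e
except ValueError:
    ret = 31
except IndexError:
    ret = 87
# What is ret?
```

Step-by-step execution trace:
1. Inner try raises IndexError; inner `except IndexError as e` catches it.
2. `raise ValueError(...) from e` raises ValueError (IndexError is attached as __cause__, but only ValueError is active).
3. Outer `except ValueError` matches → ret = 31.
4. `except IndexError` is not reached.
Result: 31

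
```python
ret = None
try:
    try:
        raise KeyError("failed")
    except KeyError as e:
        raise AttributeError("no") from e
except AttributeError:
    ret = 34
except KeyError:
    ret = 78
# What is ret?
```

Step-by-step execution trace:
1. Inner try raises KeyError; inner `except KeyError as e` catches it.
2. `raise AttributeError(...) from e` raises AttributeError (KeyError is attached as __cause__, but only AttributeError is active).
3. Outer `except AttributeError` matches → ret = 34.
4. `except KeyError` is not reached.
Result: 34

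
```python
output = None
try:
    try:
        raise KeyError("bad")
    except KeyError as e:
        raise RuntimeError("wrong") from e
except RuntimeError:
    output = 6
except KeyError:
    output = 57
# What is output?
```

Step-by-step execution trace:
1. Inner try raises KeyError; inner `except KeyError as e` catches it.
2. `raise RuntimeError(...) from e` raises RuntimeError (KeyError is attached as __cause__, but only RuntimeError is active).
3. Outer `except RuntimeError` matches → output = 6.
4. `except KeyError` is not reached.
Result: 6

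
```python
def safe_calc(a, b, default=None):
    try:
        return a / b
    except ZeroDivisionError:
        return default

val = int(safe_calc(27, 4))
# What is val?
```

Step-by-step execution trace:
1. `safe_calc(27, 4)` enters try: `return 27 / 4` → returns 6.75. No exception raised.
2. `except ZeroDivisionError` is skipped.
3. `int(6.75)` → 6 → val = 6.
Result: 6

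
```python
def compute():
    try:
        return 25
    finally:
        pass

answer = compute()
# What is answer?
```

Step-by-step execution trace:
1. `compute()` enters try: `return 25` sets pending return value 25.
2. Before returning, `finally: pass` runs (no effect).
3. compute() returns 25 → answer = 25.
Result: 25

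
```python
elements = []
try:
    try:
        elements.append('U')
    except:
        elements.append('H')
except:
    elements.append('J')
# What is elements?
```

Step-by-step execution trace:
1. Inner try: `elements.append('U')` → elements = ['U']. No exception raised.
2. Inner `except` is skipped.
3. Inner try completes normally; outer `except` is skipped.
Result: ['U']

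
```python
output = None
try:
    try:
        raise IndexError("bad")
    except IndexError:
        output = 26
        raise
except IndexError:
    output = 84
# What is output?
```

Step-by-step execution trace:
1. Inner try: `raise IndexError("bad")` raises IndexError.
2. Inner `except IndexError` matches → output = 26.
3. bare `raise` re-raises the same IndexError.
4. Outer `except IndexError` matches → output = 84.
Result: 84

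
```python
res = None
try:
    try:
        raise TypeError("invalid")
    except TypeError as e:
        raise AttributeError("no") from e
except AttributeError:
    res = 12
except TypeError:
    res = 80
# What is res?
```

Step-by-step execution trace:
1. Inner try raises TypeError; inner `except TypeError as e` catches it.
2. `raise AttributeError(...) from e` raises AttributeError (TypeError is attached as __cause__, but only AttributeError is active).
3. Outer `except AttributeError` matches → res = 12.
4. `except TypeError` is not reached.
Result: 12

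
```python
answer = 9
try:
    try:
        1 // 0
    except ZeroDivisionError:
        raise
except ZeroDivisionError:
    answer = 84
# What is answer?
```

Step-by-step execution trace:
1. Inner try: `1 // 0` raises ZeroDivisionError.
2. Inner `except ZeroDivisionError` matches; bare `raise` re-raises the same ZeroDivisionError.
3. Outer `except ZeroDivisionError` matches → answer = 84.
Result: 84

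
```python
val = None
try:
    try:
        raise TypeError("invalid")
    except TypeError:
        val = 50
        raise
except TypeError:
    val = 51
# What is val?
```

Step-by-step execution trace:
1. Inner try: `raise TypeError("invalid")` raises TypeError.
2. Inner `except TypeError` matches → val = 50.
3. bare `raise` re-raises the same TypeError.
4. Outer `except TypeError` matches → val = 51.
Result: 51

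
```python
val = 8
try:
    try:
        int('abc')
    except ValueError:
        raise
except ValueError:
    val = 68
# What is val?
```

Step-by-step execution trace:
1. Inner try: `int('abc')` raises ValueError.
2. Inner `except ValueError` matches; bare `raise` re-raises the same ValueError.
3. Outer `except ValueError` matches → val = 68.
Result: 68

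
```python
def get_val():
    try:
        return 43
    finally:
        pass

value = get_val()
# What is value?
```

Step-by-step execution trace:
1. `get_val()` enters try: `return 43` sets pending return value 43.
2. Before returning, `finally: pass` runs (no effect).
3. get_val() returns 43 → value = 43.
Result: 43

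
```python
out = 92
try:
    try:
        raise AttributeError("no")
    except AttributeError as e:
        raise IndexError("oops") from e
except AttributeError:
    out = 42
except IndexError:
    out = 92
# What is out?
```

Step-by-step execution trace:
1. Inner try raises AttributeError; inner `except AttributeError as e` catches it.
2. `raise IndexError(...) from e` raises IndexError (AttributeError is attached as __cause__, but only IndexError is active).
3. Outer `except AttributeError` does not match IndexError; skipped.
4. Outer `except IndexError` matches → out = 92.
Result: 92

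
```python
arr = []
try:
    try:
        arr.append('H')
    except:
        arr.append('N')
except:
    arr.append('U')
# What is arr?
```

Step-by-step execution trace:
1. Inner try: `arr.append('H')` → arr = ['H']. No exception raised.
2. Inner `except` is skipped.
3. Inner try completes normally; outer `except` is skipped.
Result: ['H']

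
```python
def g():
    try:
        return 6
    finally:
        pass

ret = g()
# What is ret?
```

Step-by-step execution trace:
1. `g()` enters try: `return 6` sets pending return value 6.
2. Before returning, `finally: pass` runs (no effect).
3. g() returns 6 → ret = 6.
Result: 6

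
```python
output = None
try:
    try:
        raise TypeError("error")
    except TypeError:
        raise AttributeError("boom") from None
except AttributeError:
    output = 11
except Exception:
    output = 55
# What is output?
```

Step-by-step execution trace:
1. Inner try raises TypeError; inner `except TypeError` catches it.
2. `raise AttributeError(...) from None` raises AttributeError (from None suppresses __context__, but the active exception is still AttributeError).
3. Outer `except AttributeError` matches → output = 11.
4. `except Exception` is not reached.
Result: 11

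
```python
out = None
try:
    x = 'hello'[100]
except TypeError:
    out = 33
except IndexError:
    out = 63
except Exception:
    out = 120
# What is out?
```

Step-by-step execution trace:
1. `x = 'hello'[100]` raises IndexError.
2. `except TypeError` does not match IndexError; skipped.
3. `except IndexError` matches → out = 63.
4. Remaining except clauses are skipped.
Result: 63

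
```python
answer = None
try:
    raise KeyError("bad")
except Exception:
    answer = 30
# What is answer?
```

Step-by-step execution trace:
1. `raise KeyError(...)` raises KeyError.
2. `except Exception` matches (KeyError is a subclass of Exception) → answer = 30.
Result: 30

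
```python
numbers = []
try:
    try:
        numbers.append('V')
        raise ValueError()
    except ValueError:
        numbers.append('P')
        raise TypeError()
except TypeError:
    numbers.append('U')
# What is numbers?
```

Step-by-step execution trace:
1. Inner try: `numbers.append('V')` → numbers = ['V'].
2. `raise ValueError()` raises ValueError.
3. Inner `except ValueError` matches → `numbers.append('P')` → numbers = ['V', 'P'].
4. `raise TypeError()` raises TypeError; propagates to outer try.
5. Outer `except TypeError` matches → `numbers.append('U')` → numbers = ['V', 'P', 'U'].
Result: ['V', 'P', 'U']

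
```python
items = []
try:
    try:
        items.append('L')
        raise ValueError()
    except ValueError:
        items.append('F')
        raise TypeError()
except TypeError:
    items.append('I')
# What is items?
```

Step-by-step execution trace:
1. Inner try: `items.append('L')` → items = ['L'].
2. `raise ValueError()` raises ValueError.
3. Inner `except ValueError` matches → `items.append('F')` → items = ['L', 'F'].
4. `raise TypeError()` raises TypeError; propagates to outer try.
5. Outer `except TypeError` matches → `items.append('I')` → items = ['L', 'F', 'I'].
Result: ['L', 'F', 'I']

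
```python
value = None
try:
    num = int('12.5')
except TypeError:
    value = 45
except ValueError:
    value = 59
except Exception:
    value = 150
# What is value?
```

Step-by-step execution trace:
1. `num = int('12.5')` raises ValueError.
2. `except TypeError` does not match ValueError; skipped.
3. `except ValueError` matches → value = 59.
4. Remaining except clauses are skipped.
Result: 59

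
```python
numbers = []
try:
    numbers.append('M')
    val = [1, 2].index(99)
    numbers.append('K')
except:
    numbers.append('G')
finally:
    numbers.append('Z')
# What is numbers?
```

Step-by-step execution trace:
1. try: `numbers.append('M')` → numbers = ['M'].
2. `val = [1, 2].index(99)` raises ValueError; `numbers.append('K')` is not reached.
3. bare `except` matches → `numbers.append('G')` → numbers = ['M', 'G'].
4. finally always runs: `numbers.append('Z')` → numbers = ['M', 'G', 'Z'].
Result: ['M', 'G', 'Z']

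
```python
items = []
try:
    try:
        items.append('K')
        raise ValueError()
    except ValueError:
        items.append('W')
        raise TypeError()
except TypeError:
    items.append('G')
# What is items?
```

Step-by-step execution trace:
1. Inner try: `items.append('K')` → items = ['K'].
2. `raise ValueError()` raises ValueError.
3. Inner `except ValueError` matches → `items.append('W')` → items = ['K', 'W'].
4. `raise TypeError()` raises TypeError; propagates to outer try.
5. Outer `except TypeError` matches → `items.append('G')` → items = ['K', 'W', 'G'].
Result: ['K', 'W', 'G']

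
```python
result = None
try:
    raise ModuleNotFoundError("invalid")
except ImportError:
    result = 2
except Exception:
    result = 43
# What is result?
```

Step-by-step execution trace:
1. `raise ModuleNotFoundError(...)` raises ModuleNotFoundError.
2. `except ImportError` matches (ModuleNotFoundError is a subclass of ImportError) → result = 2.
3. `except Exception` is not reached.
Result: 2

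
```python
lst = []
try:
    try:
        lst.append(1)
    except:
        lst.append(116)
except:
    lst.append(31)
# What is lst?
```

Step-by-step execution trace:
1. Inner try: `lst.append(1)` → lst = [1]. No exception raised.
2. Inner `except` is skipped.
3. Inner try completes normally; outer `except` is skipped.
Result: [1]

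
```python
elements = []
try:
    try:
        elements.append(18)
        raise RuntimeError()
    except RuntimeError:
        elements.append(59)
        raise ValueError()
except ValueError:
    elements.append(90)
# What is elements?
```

Step-by-step execution trace:
1. Inner try: `elements.append(18)` → elements = [18].
2. `raise RuntimeError()` raises RuntimeError.
3. Inner `except RuntimeError` matches → `elements.append(59)` → elements = [18, 59].
4. `raise ValueError()` raises ValueError; propagates to outer try.
5. Outer `except ValueError` matches → `elements.append(90)` → elements = [18, 59, 90].
Result: [18, 59, 90]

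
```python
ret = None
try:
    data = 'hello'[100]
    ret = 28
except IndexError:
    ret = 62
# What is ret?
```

Step-by-step execution trace:
1. `data = 'hello'[100]` raises IndexError.
2. `ret = 28` is not reached.
3. `except IndexError` matches → ret = 62.
Result: 62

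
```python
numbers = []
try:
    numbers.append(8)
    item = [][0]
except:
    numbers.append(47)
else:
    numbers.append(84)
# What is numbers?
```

Step-by-step execution trace:
1. try: `numbers.append(8)` → numbers = [8].
2. `item = [][0]` raises IndexError.
3. bare `except` matches → `numbers.append(47)` → numbers = [8, 47].
4. `else` is skipped (an exception was raised).
Result: [8, 47]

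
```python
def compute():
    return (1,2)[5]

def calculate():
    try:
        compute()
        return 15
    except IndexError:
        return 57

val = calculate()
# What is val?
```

Step-by-step execution trace:
1. `calculate()` calls `compute()`.
2. `compute()` evaluates `(1,2)[5]`, which raises IndexError; it propagates to the caller.
3. `return 15` is not reached.
4. `except IndexError` in calculate matches → returns 57.
5. val = 57.
Result: 57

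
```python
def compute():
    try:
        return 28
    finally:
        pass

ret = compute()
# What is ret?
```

Step-by-step execution trace:
1. `compute()` enters try: `return 28` sets pending return value 28.
2. Before returning, `finally: pass` runs (no effect).
3. compute() returns 28 → ret = 28.
Result: 28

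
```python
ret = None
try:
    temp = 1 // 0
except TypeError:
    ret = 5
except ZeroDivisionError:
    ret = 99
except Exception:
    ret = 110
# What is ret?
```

Step-by-step execution trace:
1. `temp = 1 // 0` raises ZeroDivisionError.
2. `except TypeError` does not match ZeroDivisionError; skipped.
3. `except ZeroDivisionError` matches → ret = 99.
4. Remaining except clauses are skipped.
Result: 99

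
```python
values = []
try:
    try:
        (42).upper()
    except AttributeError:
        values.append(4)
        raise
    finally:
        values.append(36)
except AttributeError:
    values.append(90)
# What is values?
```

Step-by-step execution trace:
1. Inner try: `(42).upper()` raises AttributeError.
2. Inner `except AttributeError` matches → `values.append(4)` → values = [4].
3. bare `raise` re-raises AttributeError.
4. Inner `finally` runs during unwinding: `values.append(36)` → values = [4, 36].
5. Outer `except AttributeError` matches → `values.append(90)` → values = [4, 36, 90].
Result: [4, 36, 90]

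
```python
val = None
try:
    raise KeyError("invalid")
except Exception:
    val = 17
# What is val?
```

Step-by-step execution trace:
1. `raise KeyError(...)` raises KeyError.
2. `except Exception` matches (KeyError is a subclass of Exception) → val = 17.
Result: 17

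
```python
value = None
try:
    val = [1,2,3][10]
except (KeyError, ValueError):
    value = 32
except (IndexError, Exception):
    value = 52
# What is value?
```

Step-by-step execution trace:
1. `val = [1,2,3][10]` raises IndexError.
2. `except (KeyError, ValueError)` does not match IndexError; skipped.
3. `except (IndexError, Exception)` matches (IndexError is in the tuple) → value = 52.
Result: 52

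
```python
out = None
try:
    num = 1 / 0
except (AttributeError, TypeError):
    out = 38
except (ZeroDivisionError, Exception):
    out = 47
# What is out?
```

Step-by-step execution trace:
1. `num = 1 / 0` raises ZeroDivisionError.
2. `except (AttributeError, TypeError)` does not match ZeroDivisionError; skipped.
3. `except (ZeroDivisionError, Exception)` matches (ZeroDivisionError is in the tuple) → out = 47.
Result: 47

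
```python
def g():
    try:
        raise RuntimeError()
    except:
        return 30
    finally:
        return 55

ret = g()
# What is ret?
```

Step-by-step execution trace:
1. `g()` enters try: `raise RuntimeError()` raises RuntimeError.
2. bare `except` matches → `return 30` sets pending return value 30.
3. Before returning, `finally: return 55` runs and overrides the pending return.
4. g() returns 55 → ret = 55.
Result: 55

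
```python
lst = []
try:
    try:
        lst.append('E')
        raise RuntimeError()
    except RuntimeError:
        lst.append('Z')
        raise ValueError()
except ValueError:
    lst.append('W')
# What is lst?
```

Step-by-step execution trace:
1. Inner try: `lst.append('E')` → lst = ['E'].
2. `raise RuntimeError()` raises RuntimeError.
3. Inner `except RuntimeError` matches → `lst.append('Z')` → lst = ['E', 'Z'].
4. `raise ValueError()` raises ValueError; propagates to outer try.
5. Outer `except ValueError` matches → `lst.append('W')` → lst = ['E', 'Z', 'W'].
Result: ['E', 'Z', 'W']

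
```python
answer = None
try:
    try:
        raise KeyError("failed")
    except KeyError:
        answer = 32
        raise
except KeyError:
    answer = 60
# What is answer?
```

Step-by-step execution trace:
1. Inner try: `raise KeyError("failed")` raises KeyError.
2. Inner `except KeyError` matches → answer = 32.
3. bare `raise` re-raises the same KeyError.
4. Outer `except KeyError` matches → answer = 60.
Result: 60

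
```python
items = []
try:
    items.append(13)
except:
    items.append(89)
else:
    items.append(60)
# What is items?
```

Step-by-step execution trace:
1. try: `items.append(13)` → items = [13]. No exception raised.
2. `except` is skipped.
3. `else` runs (try completed without exception): `items.append(60)` → items = [13, 60].
Result: [13, 60]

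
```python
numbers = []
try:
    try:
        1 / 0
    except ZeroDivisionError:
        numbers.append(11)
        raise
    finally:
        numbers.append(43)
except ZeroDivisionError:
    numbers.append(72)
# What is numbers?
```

Step-by-step execution trace:
1. Inner try: `1 / 0` raises ZeroDivisionError.
2. Inner `except ZeroDivisionError` matches → `numbers.append(11)` → numbers = [11].
3. bare `raise` re-raises ZeroDivisionError.
4. Inner `finally` runs during unwinding: `numbers.append(43)` → numbers = [11, 43].
5. Outer `except ZeroDivisionError` matches → `numbers.append(72)` → numbers = [11, 43, 72].
Result: [11, 43, 72]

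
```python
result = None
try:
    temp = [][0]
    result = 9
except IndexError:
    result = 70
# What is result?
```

Step-by-step execution trace:
1. `temp = [][0]` raises IndexError.
2. `result = 9` is not reached.
3. `except IndexError` matches → result = 70.
Result: 70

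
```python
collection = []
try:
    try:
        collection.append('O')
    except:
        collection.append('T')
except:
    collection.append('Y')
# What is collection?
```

Step-by-step execution trace:
1. Inner try: `collection.append('O')` → collection = ['O']. No exception raised.
2. Inner `except` is skipped.
3. Inner try completes normally; outer `except` is skipped.
Result: ['O']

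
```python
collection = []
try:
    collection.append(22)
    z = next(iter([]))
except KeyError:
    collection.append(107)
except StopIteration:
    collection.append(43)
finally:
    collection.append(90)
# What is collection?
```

Step-by-step execution trace:
1. try: `collection.append(22)` → collection = [22].
2. `z = next(iter([]))` raises StopIteration.
3. `except KeyError` does not match StopIteration; skipped.
4. `except StopIteration` matches → `collection.append(43)` → collection = [22, 43].
5. finally always runs: `collection.append(90)` → collection = [22, 43, 90].
Result: [22, 43, 90]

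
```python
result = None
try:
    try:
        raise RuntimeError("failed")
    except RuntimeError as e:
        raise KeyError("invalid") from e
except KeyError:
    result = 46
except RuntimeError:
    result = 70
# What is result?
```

Step-by-step execution trace:
1. Inner try raises RuntimeError; inner `except RuntimeError as e` catches it.
2. `raise KeyError(...) from e` raises KeyError (RuntimeError is attached as __cause__, but only KeyError is active).
3. Outer `except KeyError` matches → result = 46.
4. `except RuntimeError` is not reached.
Result: 46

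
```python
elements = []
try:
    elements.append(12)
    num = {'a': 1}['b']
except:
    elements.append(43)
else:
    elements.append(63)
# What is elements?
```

Step-by-step execution trace:
1. try: `elements.append(12)` → elements = [12].
2. `num = {'a': 1}['b']` raises KeyError.
3. bare `except` matches → `elements.append(43)` → elements = [12, 43].
4. `else` is skipped (an exception was raised).
Result: [12, 43]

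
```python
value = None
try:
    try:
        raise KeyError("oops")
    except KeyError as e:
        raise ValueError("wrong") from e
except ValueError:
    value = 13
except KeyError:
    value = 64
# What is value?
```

Step-by-step execution trace:
1. Inner try raises KeyError; inner `except KeyError as e` catches it.
2. `raise ValueError(...) from e` raises ValueError (KeyError is attached as __cause__, but only ValueError is active).
3. Outer `except ValueError` matches → value = 13.
4. `except KeyError` is not reached.
Result: 13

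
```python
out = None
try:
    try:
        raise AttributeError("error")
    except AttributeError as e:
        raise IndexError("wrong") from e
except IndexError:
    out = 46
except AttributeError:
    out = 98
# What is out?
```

Step-by-step execution trace:
1. Inner try raises AttributeError; inner `except AttributeError as e` catches it.
2. `raise IndexError(...) from e` raises IndexError (AttributeError is attached as __cause__, but only IndexError is active).
3. Outer `except IndexError` matches → out = 46.
4. `except AttributeError` is not reached.
Result: 46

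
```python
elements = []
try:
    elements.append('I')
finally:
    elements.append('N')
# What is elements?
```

Step-by-step execution trace:
1. try: `elements.append('I')` → elements = ['I'].
2. The try body completes without raising.
3. finally always runs: `elements.append('N')` → elements = ['I', 'N'].
Result: ['I', 'N']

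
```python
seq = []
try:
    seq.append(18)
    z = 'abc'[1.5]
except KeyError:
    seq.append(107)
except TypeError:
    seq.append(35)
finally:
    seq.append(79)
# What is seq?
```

Step-by-step execution trace:
1. try: `seq.append(18)` → seq = [18].
2. `z = 'abc'[1.5]` raises TypeError.
3. `except KeyError` does not match TypeError; skipped.
4. `except TypeError` matches → `seq.append(35)` → seq = [18, 35].
5. finally always runs: `seq.append(79)` → seq = [18, 35, 79].
Result: [18, 35, 79]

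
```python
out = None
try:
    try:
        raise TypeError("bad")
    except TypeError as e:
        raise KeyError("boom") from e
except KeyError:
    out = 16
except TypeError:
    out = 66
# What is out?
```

Step-by-step execution trace:
1. Inner try raises TypeError; inner `except TypeError as e` catches it.
2. `raise KeyError(...) from e` raises KeyError (TypeError is attached as __cause__, but only KeyError is active).
3. Outer `except KeyError` matches → out = 16.
4. `except TypeError` is not reached.
Result: 16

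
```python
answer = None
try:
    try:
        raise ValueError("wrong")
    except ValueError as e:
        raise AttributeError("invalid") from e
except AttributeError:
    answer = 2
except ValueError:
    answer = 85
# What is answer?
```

Step-by-step execution trace:
1. Inner try raises ValueError; inner `except ValueError as e` catches it.
2. `raise AttributeError(...) from e` raises AttributeError (ValueError is attached as __cause__, but only AttributeError is active).
3. Outer `except AttributeError` matches → answer = 2.
4. `except ValueError` is not reached.
Result: 2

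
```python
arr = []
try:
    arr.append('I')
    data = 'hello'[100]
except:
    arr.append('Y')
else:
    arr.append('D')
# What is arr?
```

Step-by-step execution trace:
1. try: `arr.append('I')` → arr = ['I'].
2. `data = 'hello'[100]` raises IndexError.
3. bare `except` matches → `arr.append('Y')` → arr = ['I', 'Y'].
4. `else` is skipped (an exception was raised).
Result: ['I', 'Y']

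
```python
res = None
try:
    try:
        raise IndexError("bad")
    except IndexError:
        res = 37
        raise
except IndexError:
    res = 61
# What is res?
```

Step-by-step execution trace:
1. Inner try: `raise IndexError("bad")` raises IndexError.
2. Inner `except IndexError` matches → res = 37.
3. bare `raise` re-raises the same IndexError.
4. Outer `except IndexError` matches → res = 61.
Result: 61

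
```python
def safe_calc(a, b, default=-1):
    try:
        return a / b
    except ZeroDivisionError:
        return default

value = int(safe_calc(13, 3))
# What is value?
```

Step-by-step execution trace:
1. `safe_calc(13, 3)` enters try: `return 13 / 3` → returns 4.333333333333333. No exception raised.
2. `except ZeroDivisionError` is skipped.
3. `int(4.333333333333333)` → 4 → value = 4.
Result: 4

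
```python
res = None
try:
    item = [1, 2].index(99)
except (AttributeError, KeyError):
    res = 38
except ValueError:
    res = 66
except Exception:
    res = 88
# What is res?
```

Step-by-step execution trace:
1. `item = [1, 2].index(99)` raises ValueError.
2. `except (AttributeError, KeyError)` does not match ValueError; skipped.
3. `except ValueError` matches (exact type match) → res = 66.
4. `except Exception` is not reached.
Result: 66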